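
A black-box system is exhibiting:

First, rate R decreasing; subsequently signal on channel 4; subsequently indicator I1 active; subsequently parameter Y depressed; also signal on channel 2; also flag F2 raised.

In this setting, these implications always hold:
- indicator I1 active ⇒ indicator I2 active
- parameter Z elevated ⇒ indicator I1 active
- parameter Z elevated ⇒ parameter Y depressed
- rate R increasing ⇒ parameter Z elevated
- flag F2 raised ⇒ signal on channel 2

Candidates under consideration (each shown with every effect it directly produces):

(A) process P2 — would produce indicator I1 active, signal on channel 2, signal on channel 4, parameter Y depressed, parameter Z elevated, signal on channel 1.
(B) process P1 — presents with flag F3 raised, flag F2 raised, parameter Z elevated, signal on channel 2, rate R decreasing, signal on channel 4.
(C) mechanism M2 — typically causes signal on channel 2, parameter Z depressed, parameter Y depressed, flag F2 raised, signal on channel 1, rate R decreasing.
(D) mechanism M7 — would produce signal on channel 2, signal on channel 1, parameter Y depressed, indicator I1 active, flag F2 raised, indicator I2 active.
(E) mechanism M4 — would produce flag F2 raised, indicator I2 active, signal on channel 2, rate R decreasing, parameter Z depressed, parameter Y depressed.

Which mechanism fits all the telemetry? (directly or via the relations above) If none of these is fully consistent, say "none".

B

Testing each hypothesis:
(A) process P2 — rate R decreasing miss; signal on channel 4 match; indicator I1 active match; parameter Y depressed match; signal on channel 2 match; flag F2 raised miss
(B) process P1 — accounts for every observation (indicator I1 active via parameter Z elevated → indicator I1 active)
(C) mechanism M2 — rate R decreasing match; signal on channel 4 miss; indicator I1 active miss; parameter Y depressed match; signal on channel 2 match; flag F2 raised match
(D) mechanism M7 — rate R decreasing miss; signal on channel 4 miss; indicator I1 active match; parameter Y depressed match; signal on channel 2 match; flag F2 raised match
(E) mechanism M4 — rate R decreasing match; signal on channel 4 miss; indicator I1 active miss; parameter Y depressed match; signal on channel 2 match; flag F2 raised match
(B) is the only candidate with no mismatches.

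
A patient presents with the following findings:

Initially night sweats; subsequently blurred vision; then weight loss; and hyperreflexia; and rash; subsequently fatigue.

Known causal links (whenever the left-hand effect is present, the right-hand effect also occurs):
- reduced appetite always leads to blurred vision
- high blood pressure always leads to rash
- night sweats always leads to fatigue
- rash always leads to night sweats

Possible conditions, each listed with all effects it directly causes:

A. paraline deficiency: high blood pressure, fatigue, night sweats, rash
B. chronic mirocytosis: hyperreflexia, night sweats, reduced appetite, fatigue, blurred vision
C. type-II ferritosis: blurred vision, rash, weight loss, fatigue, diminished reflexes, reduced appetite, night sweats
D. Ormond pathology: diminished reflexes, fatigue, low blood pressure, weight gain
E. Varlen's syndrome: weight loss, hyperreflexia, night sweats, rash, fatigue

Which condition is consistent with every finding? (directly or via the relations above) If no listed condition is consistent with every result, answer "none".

none

For each candidate, compare predicted effects to what was observed:
(A) paraline deficiency — does not account for blurred vision, weight loss, hyperreflexia
(B) chronic mirocytosis — night sweats ✓; blurred vision ✓; weight loss ✗; hyperreflexia ✓; rash ✗; fatigue ✓
(C) type-II ferritosis — fails on hyperreflexia (predicts diminished reflexes, not hyperreflexia)
(D) Ormond pathology — night sweats ✗; blurred vision ✗; weight loss ✗; hyperreflexia ✗; rash ✗; fatigue ✓
(E) Varlen's syndrome — night sweats ✓; blurred vision ✗; weight loss ✓; hyperreflexia ✓; rash ✓; fatigue ✓
Every candidate fails on at least one observation.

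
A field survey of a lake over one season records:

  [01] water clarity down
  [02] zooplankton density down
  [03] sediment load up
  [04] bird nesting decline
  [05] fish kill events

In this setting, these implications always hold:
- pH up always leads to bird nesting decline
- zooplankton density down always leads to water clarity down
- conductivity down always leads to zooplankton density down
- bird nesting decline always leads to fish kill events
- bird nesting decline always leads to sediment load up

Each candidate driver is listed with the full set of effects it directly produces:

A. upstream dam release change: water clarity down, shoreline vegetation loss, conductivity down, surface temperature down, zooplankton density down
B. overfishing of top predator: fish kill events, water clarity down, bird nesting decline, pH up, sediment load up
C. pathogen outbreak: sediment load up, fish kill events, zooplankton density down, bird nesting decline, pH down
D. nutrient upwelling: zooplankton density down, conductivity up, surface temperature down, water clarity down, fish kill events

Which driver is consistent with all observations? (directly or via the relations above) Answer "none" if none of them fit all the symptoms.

C

Testing each hypothesis:
(A) upstream dam release change — water clarity down ✓; zooplankton density down ✓; sediment load up ✗; bird nesting decline ✗; fish kill events ✗
(B) overfishing of top predator — water clarity down ✓; zooplankton density down ✗; sediment load up ✓; bird nesting decline ✓; fish kill events ✓
(C) pathogen outbreak — accounts for every observation (water clarity down via zooplankton density down → water clarity down)
(D) nutrient upwelling — water clarity down ✓; zooplankton density down ✓; sediment load up ✗; bird nesting decline ✗; fish kill events ✓
(C) is the only candidate with no mismatches.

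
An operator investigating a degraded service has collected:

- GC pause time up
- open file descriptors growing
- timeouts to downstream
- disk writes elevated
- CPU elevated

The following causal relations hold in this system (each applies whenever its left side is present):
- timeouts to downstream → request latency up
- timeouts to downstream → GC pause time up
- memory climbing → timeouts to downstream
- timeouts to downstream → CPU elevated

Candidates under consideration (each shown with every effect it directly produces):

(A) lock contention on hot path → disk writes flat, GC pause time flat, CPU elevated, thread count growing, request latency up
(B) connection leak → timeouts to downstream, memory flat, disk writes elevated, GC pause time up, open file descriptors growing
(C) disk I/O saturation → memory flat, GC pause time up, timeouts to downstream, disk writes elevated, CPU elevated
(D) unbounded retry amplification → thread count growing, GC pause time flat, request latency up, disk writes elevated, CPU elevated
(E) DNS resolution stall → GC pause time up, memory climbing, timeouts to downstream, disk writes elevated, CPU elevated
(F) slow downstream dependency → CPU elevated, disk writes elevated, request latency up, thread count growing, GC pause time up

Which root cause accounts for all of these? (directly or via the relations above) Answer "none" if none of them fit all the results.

Checking each candidate against the observations:
(A) lock contention on hot path — GC pause time up -; open file descriptors growing -; timeouts to downstream -; disk writes elevated -; CPU elevated +
(B) connection leak — accounts for every observation (CPU elevated through timeouts to downstream → CPU elevated)
(C) disk I/O saturation — does not account for open file descriptors growing
(D) unbounded retry amplification — GC pause time up -; open file descriptors growing -; timeouts to downstream -; disk writes elevated +; CPU elevated +
(E) DNS resolution stall — does not account for open file descriptors growing
(F) slow downstream dependency — GC pause time up +; open file descriptors growing -; timeouts to downstream -; disk writes elevated +; CPU elevated +
(B) is the only candidate with no mismatches.

B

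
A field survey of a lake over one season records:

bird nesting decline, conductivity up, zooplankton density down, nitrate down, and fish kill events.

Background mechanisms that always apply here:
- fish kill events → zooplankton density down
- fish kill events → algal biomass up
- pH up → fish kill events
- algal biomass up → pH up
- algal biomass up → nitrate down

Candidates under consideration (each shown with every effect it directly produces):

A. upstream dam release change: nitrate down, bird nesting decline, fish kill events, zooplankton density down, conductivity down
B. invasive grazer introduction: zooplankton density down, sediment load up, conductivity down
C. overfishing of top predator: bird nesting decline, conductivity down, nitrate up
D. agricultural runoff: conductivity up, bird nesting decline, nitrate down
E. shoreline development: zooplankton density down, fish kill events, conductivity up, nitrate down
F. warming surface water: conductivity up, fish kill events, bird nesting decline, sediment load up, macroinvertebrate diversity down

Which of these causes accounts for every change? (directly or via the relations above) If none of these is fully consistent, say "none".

Testing each hypothesis:
(A) upstream dam release change — bird nesting decline yes; conductivity up NO; zooplankton density down yes; nitrate down yes; fish kill events yes
(B) invasive grazer introduction — fails on bird nesting decline, conductivity up, nitrate down, fish kill events (predicts conductivity down, not conductivity up)
(C) overfishing of top predator — bird nesting decline yes; conductivity up NO; zooplankton density down NO; nitrate down NO; fish kill events NO
(D) agricultural runoff — bird nesting decline yes; conductivity up yes; zooplankton density down NO; nitrate down yes; fish kill events NO
(E) shoreline development — bird nesting decline NO; conductivity up yes; zooplankton density down yes; nitrate down yes; fish kill events yes
(F) warming surface water — accounts for every observation (zooplankton density down via fish kill events → zooplankton density down)
(F) alone accounts for all the evidence.

F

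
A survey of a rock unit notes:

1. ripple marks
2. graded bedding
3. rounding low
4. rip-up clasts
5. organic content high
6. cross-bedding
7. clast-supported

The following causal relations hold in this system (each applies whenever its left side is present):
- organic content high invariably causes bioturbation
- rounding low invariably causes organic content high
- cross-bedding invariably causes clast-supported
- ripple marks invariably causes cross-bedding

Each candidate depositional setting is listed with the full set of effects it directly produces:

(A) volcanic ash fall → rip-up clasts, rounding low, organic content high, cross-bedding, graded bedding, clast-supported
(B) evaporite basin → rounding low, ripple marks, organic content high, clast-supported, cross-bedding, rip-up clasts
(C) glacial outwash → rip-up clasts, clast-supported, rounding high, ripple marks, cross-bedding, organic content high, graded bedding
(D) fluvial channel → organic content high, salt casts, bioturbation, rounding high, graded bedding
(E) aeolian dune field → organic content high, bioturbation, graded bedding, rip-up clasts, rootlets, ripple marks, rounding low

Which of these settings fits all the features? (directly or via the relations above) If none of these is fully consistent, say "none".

E

Checking each candidate against the observations:
(A) volcanic ash fall — ripple marks NO; graded bedding yes; rounding low yes; rip-up clasts yes; organic content high yes; cross-bedding yes; clast-supported yes
(B) evaporite basin — does not account for graded bedding
(C) glacial outwash — fails on rounding low (predicts rounding high, not rounding low)
(D) fluvial channel — ripple marks NO; graded bedding yes; rounding low NO; rip-up clasts NO; organic content high yes; cross-bedding NO; clast-supported NO
(E) aeolian dune field — accounts for every observation (cross-bedding via ripple marks → cross-bedding)
(E) alone accounts for all the evidence.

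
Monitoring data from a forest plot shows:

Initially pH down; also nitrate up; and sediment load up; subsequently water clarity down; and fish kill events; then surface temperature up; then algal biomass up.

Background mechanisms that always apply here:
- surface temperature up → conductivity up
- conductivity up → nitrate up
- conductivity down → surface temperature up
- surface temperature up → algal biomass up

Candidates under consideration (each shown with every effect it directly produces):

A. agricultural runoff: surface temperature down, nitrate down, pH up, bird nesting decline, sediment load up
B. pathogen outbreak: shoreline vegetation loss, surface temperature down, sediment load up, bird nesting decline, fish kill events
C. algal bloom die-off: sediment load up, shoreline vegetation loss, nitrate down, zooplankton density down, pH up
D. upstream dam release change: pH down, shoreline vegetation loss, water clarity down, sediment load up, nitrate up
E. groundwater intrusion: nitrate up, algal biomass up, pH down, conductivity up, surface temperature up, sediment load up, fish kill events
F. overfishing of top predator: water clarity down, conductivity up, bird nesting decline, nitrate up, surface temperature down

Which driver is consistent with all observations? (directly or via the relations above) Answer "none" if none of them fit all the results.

For each candidate, compare predicted effects to what was observed:
(A) agricultural runoff — fails on pH down, nitrate up, water clarity down, fish kill events, surface temperature up, algal biomass up (predicts pH up, not pH down; predicts nitrate down, not nitrate up; predicts surface temperature down, not surface temperature up)
(B) pathogen outbreak — pH down NO; nitrate up NO; sediment load up yes; water clarity down NO; fish kill events yes; surface temperature up NO; algal biomass up NO
(C) algal bloom die-off — pH down NO; nitrate up NO; sediment load up yes; water clarity down NO; fish kill events NO; surface temperature up NO; algal biomass up NO
(D) upstream dam release change — pH down yes; nitrate up yes; sediment load up yes; water clarity down yes; fish kill events NO; surface temperature up NO; algal biomass up NO
(E) groundwater intrusion — does not account for water clarity down
(F) overfishing of top predator — pH down NO; nitrate up yes; sediment load up NO; water clarity down yes; fish kill events NO; surface temperature up NO; algal biomass up NO
No candidate is consistent with all observations.

none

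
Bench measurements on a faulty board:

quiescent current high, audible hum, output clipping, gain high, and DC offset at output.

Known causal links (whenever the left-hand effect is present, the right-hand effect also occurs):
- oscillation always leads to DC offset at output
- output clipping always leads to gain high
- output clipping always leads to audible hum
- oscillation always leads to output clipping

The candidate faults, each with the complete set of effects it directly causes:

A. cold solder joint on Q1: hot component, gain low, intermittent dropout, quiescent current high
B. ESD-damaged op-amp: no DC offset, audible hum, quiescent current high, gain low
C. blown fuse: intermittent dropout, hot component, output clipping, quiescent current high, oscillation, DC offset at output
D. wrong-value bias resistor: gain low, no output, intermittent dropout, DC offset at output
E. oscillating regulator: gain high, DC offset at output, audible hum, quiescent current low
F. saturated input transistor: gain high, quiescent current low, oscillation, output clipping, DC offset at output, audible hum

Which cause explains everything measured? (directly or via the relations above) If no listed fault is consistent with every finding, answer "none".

C

Checking each candidate against the observations:
(A) cold solder joint on Q1 — quiescent current high ✓; audible hum ✗; output clipping ✗; gain high ✗; DC offset at output ✗
(B) ESD-damaged op-amp — fails on output clipping, gain high, DC offset at output (predicts gain low, not gain high; predicts no DC offset, not DC offset at output)
(C) blown fuse — quiescent current high ✓; audible hum ✓ (by output clipping → audible hum); output clipping ✓; gain high ✓ (by output clipping → gain high); DC offset at output ✓
(D) wrong-value bias resistor — quiescent current high ✗; audible hum ✗; output clipping ✗; gain high ✗; DC offset at output ✓
(E) oscillating regulator — fails on quiescent current high, output clipping (predicts quiescent current low, not quiescent current high)
(F) saturated input transistor — fails on quiescent current high (predicts quiescent current low, not quiescent current high)
Only (C) is consistent with every observation.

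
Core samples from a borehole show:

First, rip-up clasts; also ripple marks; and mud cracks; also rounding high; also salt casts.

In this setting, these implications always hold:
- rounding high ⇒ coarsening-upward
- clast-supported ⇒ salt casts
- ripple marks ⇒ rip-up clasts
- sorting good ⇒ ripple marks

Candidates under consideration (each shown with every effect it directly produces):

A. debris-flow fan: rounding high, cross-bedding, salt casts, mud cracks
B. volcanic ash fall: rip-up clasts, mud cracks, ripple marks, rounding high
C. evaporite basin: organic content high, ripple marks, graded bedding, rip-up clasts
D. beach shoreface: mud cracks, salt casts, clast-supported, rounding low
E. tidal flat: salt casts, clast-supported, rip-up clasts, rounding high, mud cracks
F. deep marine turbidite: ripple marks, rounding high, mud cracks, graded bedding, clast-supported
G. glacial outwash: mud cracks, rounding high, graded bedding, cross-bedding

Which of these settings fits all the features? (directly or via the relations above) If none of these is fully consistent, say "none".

F

Testing each hypothesis:
(A) debris-flow fan — does not account for rip-up clasts, ripple marks
(B) volcanic ash fall — does not account for salt casts
(C) evaporite basin — does not account for mud cracks, rounding high, salt casts
(D) beach shoreface — fails on rip-up clasts, ripple marks, rounding high (predicts rounding low, not rounding high)
(E) tidal flat — does not account for ripple marks
(F) deep marine turbidite — accounts for every observation (rip-up clasts through ripple marks → rip-up clasts)
(G) glacial outwash — does not account for rip-up clasts, ripple marks, salt casts
Only (F) is consistent with every observation.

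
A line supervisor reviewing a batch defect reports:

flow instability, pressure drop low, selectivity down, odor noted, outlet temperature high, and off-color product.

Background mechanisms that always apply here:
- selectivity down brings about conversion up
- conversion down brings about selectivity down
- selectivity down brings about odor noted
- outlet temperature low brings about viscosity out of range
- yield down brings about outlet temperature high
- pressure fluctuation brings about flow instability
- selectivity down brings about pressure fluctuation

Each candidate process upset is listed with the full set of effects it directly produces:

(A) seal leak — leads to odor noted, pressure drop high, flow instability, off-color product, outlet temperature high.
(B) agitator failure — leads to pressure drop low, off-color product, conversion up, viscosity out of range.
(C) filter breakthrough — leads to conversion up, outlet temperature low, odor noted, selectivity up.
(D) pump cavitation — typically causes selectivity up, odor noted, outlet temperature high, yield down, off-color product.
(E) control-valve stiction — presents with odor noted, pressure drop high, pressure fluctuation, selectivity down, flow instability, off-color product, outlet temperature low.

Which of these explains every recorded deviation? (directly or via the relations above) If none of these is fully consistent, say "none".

none

Checking each candidate against the observations:
(A) seal leak — fails on pressure drop low, selectivity down (predicts pressure drop high, not pressure drop low)
(B) agitator failure — flow instability -; pressure drop low +; selectivity down -; odor noted -; outlet temperature high -; off-color product +
(C) filter breakthrough — fails on flow instability, pressure drop low, selectivity down, outlet temperature high, off-color product (predicts selectivity up, not selectivity down; predicts outlet temperature low, not outlet temperature high)
(D) pump cavitation — fails on flow instability, pressure drop low, selectivity down (predicts selectivity up, not selectivity down)
(E) control-valve stiction — flow instability +; pressure drop low -; selectivity down +; odor noted +; outlet temperature high -; off-color product +
Every candidate fails on at least one observation.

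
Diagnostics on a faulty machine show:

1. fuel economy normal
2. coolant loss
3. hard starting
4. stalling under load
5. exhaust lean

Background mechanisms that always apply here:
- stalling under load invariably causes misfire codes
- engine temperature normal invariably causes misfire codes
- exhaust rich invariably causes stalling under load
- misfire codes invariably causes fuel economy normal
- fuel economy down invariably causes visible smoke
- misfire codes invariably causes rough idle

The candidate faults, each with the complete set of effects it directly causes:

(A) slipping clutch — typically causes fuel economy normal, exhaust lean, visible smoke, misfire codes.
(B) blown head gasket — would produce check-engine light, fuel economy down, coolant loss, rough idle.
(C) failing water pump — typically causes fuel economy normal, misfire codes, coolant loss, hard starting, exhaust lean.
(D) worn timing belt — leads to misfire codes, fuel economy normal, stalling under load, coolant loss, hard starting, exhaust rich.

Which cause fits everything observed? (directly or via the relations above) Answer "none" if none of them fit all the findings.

none

Per-candidate check:
(A) slipping clutch — fuel economy normal match; coolant loss miss; hard starting miss; stalling under load miss; exhaust lean match
(B) blown head gasket — fuel economy normal miss; coolant loss match; hard starting miss; stalling under load miss; exhaust lean miss
(C) failing water pump — fuel economy normal match; coolant loss match; hard starting match; stalling under load miss; exhaust lean match
(D) worn timing belt — fails on exhaust lean (predicts exhaust rich, not exhaust lean)
No candidate is consistent with all observations.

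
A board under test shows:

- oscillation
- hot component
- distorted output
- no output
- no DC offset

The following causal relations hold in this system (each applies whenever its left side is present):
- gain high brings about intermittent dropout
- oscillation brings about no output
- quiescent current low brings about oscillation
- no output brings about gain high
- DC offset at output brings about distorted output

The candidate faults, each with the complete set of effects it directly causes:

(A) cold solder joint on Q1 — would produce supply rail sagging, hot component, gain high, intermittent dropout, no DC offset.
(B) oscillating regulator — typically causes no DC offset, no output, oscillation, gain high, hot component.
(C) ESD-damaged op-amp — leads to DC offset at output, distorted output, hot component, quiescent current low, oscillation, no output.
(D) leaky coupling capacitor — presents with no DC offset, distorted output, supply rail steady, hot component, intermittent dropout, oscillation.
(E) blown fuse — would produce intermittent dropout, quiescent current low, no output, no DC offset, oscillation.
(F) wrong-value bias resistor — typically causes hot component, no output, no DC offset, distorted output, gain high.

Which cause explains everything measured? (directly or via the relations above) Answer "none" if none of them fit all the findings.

D

Testing each hypothesis:
(A) cold solder joint on Q1 — oscillation NO; hot component yes; distorted output NO; no output NO; no DC offset yes
(B) oscillating regulator — does not account for distorted output
(C) ESD-damaged op-amp — oscillation yes; hot component yes; distorted output yes; no output yes; no DC offset NO
(D) leaky coupling capacitor — oscillation yes; hot component yes; distorted output yes; no output yes (by oscillation → no output); no DC offset yes
(E) blown fuse — oscillation yes; hot component NO; distorted output NO; no output yes; no DC offset yes
(F) wrong-value bias resistor — oscillation NO; hot component yes; distorted output yes; no output yes; no DC offset yes
(D) is the only candidate with no mismatches.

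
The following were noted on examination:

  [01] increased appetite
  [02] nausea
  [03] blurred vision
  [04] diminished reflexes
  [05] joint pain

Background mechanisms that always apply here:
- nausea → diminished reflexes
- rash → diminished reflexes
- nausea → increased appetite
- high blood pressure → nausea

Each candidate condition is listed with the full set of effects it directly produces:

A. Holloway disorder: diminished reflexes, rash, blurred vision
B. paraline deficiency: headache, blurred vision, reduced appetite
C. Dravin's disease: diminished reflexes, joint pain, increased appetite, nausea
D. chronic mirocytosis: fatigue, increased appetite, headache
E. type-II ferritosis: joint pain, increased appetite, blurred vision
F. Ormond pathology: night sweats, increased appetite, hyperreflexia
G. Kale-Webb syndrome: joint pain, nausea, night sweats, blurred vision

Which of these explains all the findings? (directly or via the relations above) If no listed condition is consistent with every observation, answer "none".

Testing each hypothesis:
(A) Holloway disorder — increased appetite ✗; nausea ✗; blurred vision ✓; diminished reflexes ✓; joint pain ✗
(B) paraline deficiency — fails on increased appetite, nausea, diminished reflexes, joint pain (predicts reduced appetite, not increased appetite)
(C) Dravin's disease — increased appetite ✓; nausea ✓; blurred vision ✗; diminished reflexes ✓; joint pain ✓
(D) chronic mirocytosis — does not account for nausea, blurred vision, diminished reflexes, joint pain
(E) type-II ferritosis — does not account for nausea, diminished reflexes
(F) Ormond pathology — increased appetite ✓; nausea ✗; blurred vision ✗; diminished reflexes ✗; joint pain ✗
(G) Kale-Webb syndrome — accounts for every observation (increased appetite via nausea → increased appetite)
Only (G) is consistent with every observation.

G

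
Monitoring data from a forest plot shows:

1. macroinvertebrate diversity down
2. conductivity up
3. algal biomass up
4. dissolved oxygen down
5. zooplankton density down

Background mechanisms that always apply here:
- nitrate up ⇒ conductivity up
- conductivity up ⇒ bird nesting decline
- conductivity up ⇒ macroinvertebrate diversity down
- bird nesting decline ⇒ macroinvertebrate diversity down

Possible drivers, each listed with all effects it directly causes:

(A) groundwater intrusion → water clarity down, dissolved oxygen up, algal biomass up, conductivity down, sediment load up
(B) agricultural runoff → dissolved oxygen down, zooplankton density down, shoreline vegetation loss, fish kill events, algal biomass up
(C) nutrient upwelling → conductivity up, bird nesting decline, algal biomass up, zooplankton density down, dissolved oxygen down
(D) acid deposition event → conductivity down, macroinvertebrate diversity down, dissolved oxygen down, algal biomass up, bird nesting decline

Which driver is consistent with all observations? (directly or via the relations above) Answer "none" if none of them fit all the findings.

For each candidate, compare predicted effects to what was observed:
(A) groundwater intrusion — macroinvertebrate diversity down ✗; conductivity up ✗; algal biomass up ✓; dissolved oxygen down ✗; zooplankton density down ✗
(B) agricultural runoff — does not account for macroinvertebrate diversity down, conductivity up
(C) nutrient upwelling — accounts for every observation (macroinvertebrate diversity down through bird nesting decline → macroinvertebrate diversity down)
(D) acid deposition event — fails on conductivity up, zooplankton density down (predicts conductivity down, not conductivity up)
Only (C) is consistent with every observation.

C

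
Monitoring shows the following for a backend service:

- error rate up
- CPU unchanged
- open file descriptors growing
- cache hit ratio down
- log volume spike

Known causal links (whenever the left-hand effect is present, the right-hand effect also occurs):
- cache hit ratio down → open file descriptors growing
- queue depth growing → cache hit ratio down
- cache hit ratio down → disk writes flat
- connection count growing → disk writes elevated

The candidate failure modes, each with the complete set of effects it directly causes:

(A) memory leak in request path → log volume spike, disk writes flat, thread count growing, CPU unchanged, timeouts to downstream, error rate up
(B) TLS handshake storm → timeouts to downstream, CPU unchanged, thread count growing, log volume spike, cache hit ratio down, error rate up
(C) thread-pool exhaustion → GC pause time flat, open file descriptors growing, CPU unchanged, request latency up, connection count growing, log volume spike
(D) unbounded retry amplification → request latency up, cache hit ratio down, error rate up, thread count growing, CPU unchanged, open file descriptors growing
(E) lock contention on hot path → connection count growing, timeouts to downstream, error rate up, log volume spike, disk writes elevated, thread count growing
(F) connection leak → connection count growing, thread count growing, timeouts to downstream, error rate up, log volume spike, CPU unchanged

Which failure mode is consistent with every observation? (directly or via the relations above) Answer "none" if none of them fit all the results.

Testing each hypothesis:
(A) memory leak in request path — error rate up match; CPU unchanged match; open file descriptors growing miss; cache hit ratio down miss; log volume spike match
(B) TLS handshake storm — error rate up match; CPU unchanged match; open file descriptors growing match (by cache hit ratio down → open file descriptors growing); cache hit ratio down match; log volume spike match
(C) thread-pool exhaustion — does not account for error rate up, cache hit ratio down
(D) unbounded retry amplification — does not account for log volume spike
(E) lock contention on hot path — does not account for CPU unchanged, open file descriptors growing, cache hit ratio down
(F) connection leak — does not account for open file descriptors growing, cache hit ratio down
Only (B) is consistent with every observation.

B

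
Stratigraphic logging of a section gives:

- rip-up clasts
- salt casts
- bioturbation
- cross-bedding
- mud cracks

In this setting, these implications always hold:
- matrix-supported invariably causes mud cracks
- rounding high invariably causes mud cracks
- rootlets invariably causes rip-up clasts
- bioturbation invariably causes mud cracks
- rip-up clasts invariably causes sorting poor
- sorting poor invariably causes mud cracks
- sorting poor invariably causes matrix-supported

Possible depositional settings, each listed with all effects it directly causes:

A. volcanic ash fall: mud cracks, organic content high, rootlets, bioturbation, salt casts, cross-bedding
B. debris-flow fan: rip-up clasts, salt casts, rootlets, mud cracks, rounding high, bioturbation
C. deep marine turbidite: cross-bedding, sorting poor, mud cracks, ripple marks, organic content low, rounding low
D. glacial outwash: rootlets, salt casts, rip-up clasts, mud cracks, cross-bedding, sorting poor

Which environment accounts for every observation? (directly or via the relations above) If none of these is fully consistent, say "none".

For each candidate, compare predicted effects to what was observed:
(A) volcanic ash fall — accounts for every observation (rip-up clasts through rootlets → rip-up clasts)
(B) debris-flow fan — does not account for cross-bedding
(C) deep marine turbidite — does not account for rip-up clasts, salt casts, bioturbation
(D) glacial outwash — does not account for bioturbation
Only (A) is consistent with every observation.

A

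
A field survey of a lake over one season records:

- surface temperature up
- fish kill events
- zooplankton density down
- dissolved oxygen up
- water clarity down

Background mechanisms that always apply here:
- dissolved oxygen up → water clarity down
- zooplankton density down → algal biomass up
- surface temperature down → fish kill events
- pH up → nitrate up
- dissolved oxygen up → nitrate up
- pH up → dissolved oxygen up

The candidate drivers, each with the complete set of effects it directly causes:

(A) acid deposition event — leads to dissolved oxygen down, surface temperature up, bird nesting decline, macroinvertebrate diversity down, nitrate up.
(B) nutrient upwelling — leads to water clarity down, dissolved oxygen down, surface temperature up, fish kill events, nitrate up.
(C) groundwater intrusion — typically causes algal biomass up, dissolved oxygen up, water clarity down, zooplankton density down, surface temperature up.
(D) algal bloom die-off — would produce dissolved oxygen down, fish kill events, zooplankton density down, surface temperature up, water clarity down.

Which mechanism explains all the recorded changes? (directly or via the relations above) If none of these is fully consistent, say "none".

none

Checking each candidate against the observations:
(A) acid deposition event — surface temperature up match; fish kill events miss; zooplankton density down miss; dissolved oxygen up miss; water clarity down miss
(B) nutrient upwelling — surface temperature up match; fish kill events match; zooplankton density down miss; dissolved oxygen up miss; water clarity down match
(C) groundwater intrusion — surface temperature up match; fish kill events miss; zooplankton density down match; dissolved oxygen up match; water clarity down match
(D) algal bloom die-off — fails on dissolved oxygen up (predicts dissolved oxygen down, not dissolved oxygen up)
Every candidate fails on at least one observation.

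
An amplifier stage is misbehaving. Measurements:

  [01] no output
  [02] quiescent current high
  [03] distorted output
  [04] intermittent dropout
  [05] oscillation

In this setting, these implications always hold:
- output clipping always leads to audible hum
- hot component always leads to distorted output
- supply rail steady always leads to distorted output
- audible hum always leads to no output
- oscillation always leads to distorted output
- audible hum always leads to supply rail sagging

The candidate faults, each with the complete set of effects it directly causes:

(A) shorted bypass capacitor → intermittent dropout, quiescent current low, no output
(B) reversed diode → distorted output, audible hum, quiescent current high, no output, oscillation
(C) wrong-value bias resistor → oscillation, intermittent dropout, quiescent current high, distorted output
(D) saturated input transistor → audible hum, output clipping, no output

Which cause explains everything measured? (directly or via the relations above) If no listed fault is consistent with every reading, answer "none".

For each candidate, compare predicted effects to what was observed:
(A) shorted bypass capacitor — fails on quiescent current high, distorted output, oscillation (predicts quiescent current low, not quiescent current high)
(B) reversed diode — does not account for intermittent dropout
(C) wrong-value bias resistor — does not account for no output
(D) saturated input transistor — no output match; quiescent current high miss; distorted output miss; intermittent dropout miss; oscillation miss
None of the listed candidates fits everything.

none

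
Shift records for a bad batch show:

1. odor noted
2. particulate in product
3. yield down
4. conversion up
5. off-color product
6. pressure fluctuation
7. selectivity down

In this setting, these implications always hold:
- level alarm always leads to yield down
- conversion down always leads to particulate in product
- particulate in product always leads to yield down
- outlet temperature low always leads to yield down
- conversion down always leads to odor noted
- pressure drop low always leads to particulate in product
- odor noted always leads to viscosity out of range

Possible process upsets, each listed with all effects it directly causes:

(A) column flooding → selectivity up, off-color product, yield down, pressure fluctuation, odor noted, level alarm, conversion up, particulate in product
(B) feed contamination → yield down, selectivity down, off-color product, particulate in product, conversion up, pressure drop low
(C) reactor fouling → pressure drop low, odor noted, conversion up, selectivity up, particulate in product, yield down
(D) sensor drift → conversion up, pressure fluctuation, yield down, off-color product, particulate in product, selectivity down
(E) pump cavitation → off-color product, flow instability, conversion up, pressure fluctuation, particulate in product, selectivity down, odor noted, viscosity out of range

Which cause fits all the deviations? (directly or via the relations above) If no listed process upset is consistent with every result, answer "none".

E

Per-candidate check:
(A) column flooding — fails on selectivity down (predicts selectivity up, not selectivity down)
(B) feed contamination — does not account for odor noted, pressure fluctuation
(C) reactor fouling — odor noted +; particulate in product +; yield down +; conversion up +; off-color product -; pressure fluctuation -; selectivity down -
(D) sensor drift — odor noted -; particulate in product +; yield down +; conversion up +; off-color product +; pressure fluctuation +; selectivity down +
(E) pump cavitation — odor noted +; particulate in product +; yield down + (through particulate in product → yield down); conversion up +; off-color product +; pressure fluctuation +; selectivity down +
(E) is the only candidate with no mismatches.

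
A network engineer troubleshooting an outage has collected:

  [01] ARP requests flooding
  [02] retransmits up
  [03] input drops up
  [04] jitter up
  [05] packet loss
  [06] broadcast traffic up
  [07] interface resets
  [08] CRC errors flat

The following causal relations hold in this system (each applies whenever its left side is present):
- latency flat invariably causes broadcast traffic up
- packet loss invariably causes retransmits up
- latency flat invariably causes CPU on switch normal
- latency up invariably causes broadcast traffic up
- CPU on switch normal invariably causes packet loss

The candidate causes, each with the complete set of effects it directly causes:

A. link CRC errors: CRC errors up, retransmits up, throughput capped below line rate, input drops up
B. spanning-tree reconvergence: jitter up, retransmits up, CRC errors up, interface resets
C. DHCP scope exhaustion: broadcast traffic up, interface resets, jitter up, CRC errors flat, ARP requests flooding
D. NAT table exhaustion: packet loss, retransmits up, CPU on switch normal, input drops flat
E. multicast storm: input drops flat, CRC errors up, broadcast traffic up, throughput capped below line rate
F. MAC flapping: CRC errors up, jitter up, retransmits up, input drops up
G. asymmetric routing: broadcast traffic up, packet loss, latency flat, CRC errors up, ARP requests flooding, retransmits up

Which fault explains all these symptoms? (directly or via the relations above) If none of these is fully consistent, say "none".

none

Testing each hypothesis:
(A) link CRC errors — fails on ARP requests flooding, jitter up, packet loss, broadcast traffic up, interface resets, CRC errors flat (predicts CRC errors up, not CRC errors flat)
(B) spanning-tree reconvergence — ARP requests flooding ✗; retransmits up ✓; input drops up ✗; jitter up ✓; packet loss ✗; broadcast traffic up ✗; interface resets ✓; CRC errors flat ✗
(C) DHCP scope exhaustion — ARP requests flooding ✓; retransmits up ✗; input drops up ✗; jitter up ✓; packet loss ✗; broadcast traffic up ✓; interface resets ✓; CRC errors flat ✓
(D) NAT table exhaustion — ARP requests flooding ✗; retransmits up ✓; input drops up ✗; jitter up ✗; packet loss ✓; broadcast traffic up ✗; interface resets ✗; CRC errors flat ✗
(E) multicast storm — ARP requests flooding ✗; retransmits up ✗; input drops up ✗; jitter up ✗; packet loss ✗; broadcast traffic up ✓; interface resets ✗; CRC errors flat ✗
(F) MAC flapping — fails on ARP requests flooding, packet loss, broadcast traffic up, interface resets, CRC errors flat (predicts CRC errors up, not CRC errors flat)
(G) asymmetric routing — ARP requests flooding ✓; retransmits up ✓; input drops up ✗; jitter up ✗; packet loss ✓; broadcast traffic up ✓; interface resets ✗; CRC errors flat ✗
None of the listed candidates fits everything.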